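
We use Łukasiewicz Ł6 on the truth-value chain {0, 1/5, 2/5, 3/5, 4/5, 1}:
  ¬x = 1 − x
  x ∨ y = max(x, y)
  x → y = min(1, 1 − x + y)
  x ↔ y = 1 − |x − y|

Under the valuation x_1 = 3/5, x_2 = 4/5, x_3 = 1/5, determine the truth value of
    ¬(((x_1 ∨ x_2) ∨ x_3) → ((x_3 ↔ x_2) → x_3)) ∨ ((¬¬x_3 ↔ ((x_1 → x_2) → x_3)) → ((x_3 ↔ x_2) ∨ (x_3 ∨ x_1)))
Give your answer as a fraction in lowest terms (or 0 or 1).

3/5

x_1 ∨ x_2 = 3/5 ∨ 4/5 = 4/5
(x_1 ∨ x_2) ∨ x_3 = 4/5 ∨ 1/5 = 4/5
x_3 ↔ x_2 = 1/5 ↔ 4/5 = 2/5
(x_3 ↔ x_2) → x_3 = 2/5 → 1/5 = 4/5
((x_1 ∨ x_2) ∨ x_3) → ((x_3 ↔ x_2) → x_3) = 4/5 → 4/5 = 1
¬(((x_1 ∨ x_2) ∨ x_3) → ((x_3 ↔ x_2) → x_3)) = ¬1 = 0
¬x_3 = ¬1/5 = 4/5
¬¬x_3 = ¬4/5 = 1/5
x_1 → x_2 = 3/5 → 4/5 = 1
(x_1 → x_2) → x_3 = 1 → 1/5 = 1/5
¬¬x_3 ↔ ((x_1 → x_2) → x_3) = 1/5 ↔ 1/5 = 1
x_3 ↔ x_2 = 1/5 ↔ 4/5 = 2/5
x_3 ∨ x_1 = 1/5 ∨ 3/5 = 3/5
(x_3 ↔ x_2) ∨ (x_3 ∨ x_1) = 2/5 ∨ 3/5 = 3/5
(¬¬x_3 ↔ ((x_1 → x_2) → x_3)) → ((x_3 ↔ x_2) ∨ (x_3 ∨ x_1)) = 1 → 3/5 = 3/5
¬(((x_1 ∨ x_2) ∨ x_3) → ((x_3 ↔ x_2) → x_3)) ∨ ((¬¬x_3 ↔ ((x_1 → x_2) → x_3)) → ((x_3 ↔ x_2) ∨ (x_3 ∨ x_1))) = 0 ∨ 3/5 = 3/5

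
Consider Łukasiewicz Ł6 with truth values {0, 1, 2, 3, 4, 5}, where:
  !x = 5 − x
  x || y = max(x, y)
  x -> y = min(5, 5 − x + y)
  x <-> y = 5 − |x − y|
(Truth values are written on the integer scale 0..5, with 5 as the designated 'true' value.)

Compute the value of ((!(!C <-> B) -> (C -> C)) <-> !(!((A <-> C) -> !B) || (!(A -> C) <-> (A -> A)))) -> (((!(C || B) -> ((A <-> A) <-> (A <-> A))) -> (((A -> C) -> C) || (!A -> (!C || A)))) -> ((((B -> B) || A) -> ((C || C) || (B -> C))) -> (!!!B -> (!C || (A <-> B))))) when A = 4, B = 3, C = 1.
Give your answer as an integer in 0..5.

!C = !1 = 4
!C <-> B = 4 <-> 3 = 4
!(!C <-> B) = !4 = 1
C -> C = 1 -> 1 = 5
!(!C <-> B) -> (C -> C) = 1 -> 5 = 5
A <-> C = 4 <-> 1 = 2
!B = !3 = 2
(A <-> C) -> !B = 2 -> 2 = 5
!((A <-> C) -> !B) = !5 = 0
A -> C = 4 -> 1 = 2
!(A -> C) = !2 = 3
A -> A = 4 -> 4 = 5
!(A -> C) <-> (A -> A) = 3 <-> 5 = 3
!((A <-> C) -> !B) || (!(A -> C) <-> (A -> A)) = 0 || 3 = 3
!(!((A <-> C) -> !B) || (!(A -> C) <-> (A -> A))) = !3 = 2
(!(!C <-> B) -> (C -> C)) <-> !(!((A <-> C) -> !B) || (!(A -> C) <-> (A -> A))) = 5 <-> 2 = 2
C || B = 1 || 3 = 3
!(C || B) = !3 = 2
A <-> A = 4 <-> 4 = 5
A <-> A = 4 <-> 4 = 5
(A <-> A) <-> (A <-> A) = 5 <-> 5 = 5
!(C || B) -> ((A <-> A) <-> (A <-> A)) = 2 -> 5 = 5
A -> C = 4 -> 1 = 2
(A -> C) -> C = 2 -> 1 = 4
!A = !4 = 1
!C = !1 = 4
!C || A = 4 || 4 = 4
!A -> (!C || A) = 1 -> 4 = 5
((A -> C) -> C) || (!A -> (!C || A)) = 4 || 5 = 5
(!(C || B) -> ((A <-> A) <-> (A <-> A))) -> (((A -> C) -> C) || (!A -> (!C || A))) = 5 -> 5 = 5
B -> B = 3 -> 3 = 5
(B -> B) || A = 5 || 4 = 5
C || C = 1 || 1 = 1
B -> C = 3 -> 1 = 3
(C || C) || (B -> C) = 1 || 3 = 3
((B -> B) || A) -> ((C || C) || (B -> C)) = 5 -> 3 = 3
!B = !3 = 2
!!B = !2 = 3
!!!B = !3 = 2
!C = !1 = 4
A <-> B = 4 <-> 3 = 4
!C || (A <-> B) = 4 || 4 = 4
!!!B -> (!C || (A <-> B)) = 2 -> 4 = 5
(((B -> B) || A) -> ((C || C) || (B -> C))) -> (!!!B -> (!C || (A <-> B))) = 3 -> 5 = 5
((!(C || B) -> ((A <-> A) <-> (A <-> A))) -> (((A -> C) -> C) || (!A -> (!C || A)))) -> ((((B -> B) || A) -> ((C || C) || (B -> C))) -> (!!!B -> (!C || (A <-> B)))) = 5 -> 5 = 5
((!(!C <-> B) -> (C -> C)) <-> !(!((A <-> C) -> !B) || (!(A -> C) <-> (A -> A)))) -> (((!(C || B) -> ((A <-> A) <-> (A <-> A))) -> (((A -> C) -> C) || (!A -> (!C || A)))) -> ((((B -> B) || A) -> ((C || C) || (B -> C))) -> (!!!B -> (!C || (A <-> B))))) = 2 -> 5 = 5

5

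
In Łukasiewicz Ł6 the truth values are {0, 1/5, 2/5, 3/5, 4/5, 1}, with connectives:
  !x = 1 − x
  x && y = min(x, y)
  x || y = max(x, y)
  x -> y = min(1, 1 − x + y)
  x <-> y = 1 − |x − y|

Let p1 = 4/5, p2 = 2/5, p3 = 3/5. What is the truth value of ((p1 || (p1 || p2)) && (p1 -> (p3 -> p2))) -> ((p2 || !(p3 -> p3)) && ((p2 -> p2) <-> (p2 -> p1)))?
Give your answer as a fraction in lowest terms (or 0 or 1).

p1 || p2 = 4/5 || 2/5 = 4/5
p1 || (p1 || p2) = 4/5 || 4/5 = 4/5
p3 -> p2 = 3/5 -> 2/5 = 4/5
p1 -> (p3 -> p2) = 4/5 -> 4/5 = 1
(p1 || (p1 || p2)) && (p1 -> (p3 -> p2)) = 4/5 && 1 = 4/5
p3 -> p3 = 3/5 -> 3/5 = 1
!(p3 -> p3) = !1 = 0
p2 || !(p3 -> p3) = 2/5 || 0 = 2/5
p2 -> p2 = 2/5 -> 2/5 = 1
p2 -> p1 = 2/5 -> 4/5 = 1
(p2 -> p2) <-> (p2 -> p1) = 1 <-> 1 = 1
(p2 || !(p3 -> p3)) && ((p2 -> p2) <-> (p2 -> p1)) = 2/5 && 1 = 2/5
((p1 || (p1 || p2)) && (p1 -> (p3 -> p2))) -> ((p2 || !(p3 -> p3)) && ((p2 -> p2) <-> (p2 -> p1))) = 4/5 -> 2/5 = 3/5

3/5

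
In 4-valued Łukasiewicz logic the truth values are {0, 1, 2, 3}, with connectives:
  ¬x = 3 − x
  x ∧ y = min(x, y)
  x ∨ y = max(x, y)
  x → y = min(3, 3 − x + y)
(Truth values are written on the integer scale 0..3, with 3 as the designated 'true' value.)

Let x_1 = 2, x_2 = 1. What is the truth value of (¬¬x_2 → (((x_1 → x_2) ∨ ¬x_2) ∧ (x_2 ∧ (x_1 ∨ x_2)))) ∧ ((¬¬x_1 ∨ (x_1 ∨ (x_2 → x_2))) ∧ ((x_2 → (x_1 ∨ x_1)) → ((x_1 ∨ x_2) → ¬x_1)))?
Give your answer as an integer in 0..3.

2

¬x_2 = ¬1 = 2
¬¬x_2 = ¬2 = 1
x_1 → x_2 = 2 → 1 = 2
¬x_2 = ¬1 = 2
(x_1 → x_2) ∨ ¬x_2 = 2 ∨ 2 = 2
x_1 ∨ x_2 = 2 ∨ 1 = 2
x_2 ∧ (x_1 ∨ x_2) = 1 ∧ 2 = 1
((x_1 → x_2) ∨ ¬x_2) ∧ (x_2 ∧ (x_1 ∨ x_2)) = 2 ∧ 1 = 1
¬¬x_2 → (((x_1 → x_2) ∨ ¬x_2) ∧ (x_2 ∧ (x_1 ∨ x_2))) = 1 → 1 = 3
¬x_1 = ¬2 = 1
¬¬x_1 = ¬1 = 2
x_2 → x_2 = 1 → 1 = 3
x_1 ∨ (x_2 → x_2) = 2 ∨ 3 = 3
¬¬x_1 ∨ (x_1 ∨ (x_2 → x_2)) = 2 ∨ 3 = 3
x_1 ∨ x_1 = 2 ∨ 2 = 2
x_2 → (x_1 ∨ x_1) = 1 → 2 = 3
x_1 ∨ x_2 = 2 ∨ 1 = 2
¬x_1 = ¬2 = 1
(x_1 ∨ x_2) → ¬x_1 = 2 → 1 = 2
(x_2 → (x_1 ∨ x_1)) → ((x_1 ∨ x_2) → ¬x_1) = 3 → 2 = 2
(¬¬x_1 ∨ (x_1 ∨ (x_2 → x_2))) ∧ ((x_2 → (x_1 ∨ x_1)) → ((x_1 ∨ x_2) → ¬x_1)) = 3 ∧ 2 = 2
(¬¬x_2 → (((x_1 → x_2) ∨ ¬x_2) ∧ (x_2 ∧ (x_1 ∨ x_2)))) ∧ ((¬¬x_1 ∨ (x_1 ∨ (x_2 → x_2))) ∧ ((x_2 → (x_1 ∨ x_1)) → ((x_1 ∨ x_2) → ¬x_1))) = 3 ∧ 2 = 2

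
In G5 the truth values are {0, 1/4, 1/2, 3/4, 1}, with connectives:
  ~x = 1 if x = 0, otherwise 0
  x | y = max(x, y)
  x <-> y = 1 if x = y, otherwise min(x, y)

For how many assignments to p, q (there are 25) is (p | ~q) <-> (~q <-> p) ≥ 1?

value 1: 1 assignment (counts)
value 3/4: 1 assignment
value 1/2: 1 assignment
value 1/4: 1 assignment
value 0: 21 assignments
So 1 of the 25 assignments meets the threshold.

1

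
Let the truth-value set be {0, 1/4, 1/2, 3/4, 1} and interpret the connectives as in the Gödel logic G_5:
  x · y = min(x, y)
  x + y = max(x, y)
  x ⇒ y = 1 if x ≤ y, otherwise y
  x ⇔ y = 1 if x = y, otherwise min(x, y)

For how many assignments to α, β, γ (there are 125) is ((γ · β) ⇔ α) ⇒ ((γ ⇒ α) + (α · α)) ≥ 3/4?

116

value 1: 115 assignments (counts)
value 3/4: 1 assignment (counts)
value 1/2: 2 assignments
value 1/4: 3 assignments
value 0: 4 assignments
So 116 of the 125 assignments meet the threshold.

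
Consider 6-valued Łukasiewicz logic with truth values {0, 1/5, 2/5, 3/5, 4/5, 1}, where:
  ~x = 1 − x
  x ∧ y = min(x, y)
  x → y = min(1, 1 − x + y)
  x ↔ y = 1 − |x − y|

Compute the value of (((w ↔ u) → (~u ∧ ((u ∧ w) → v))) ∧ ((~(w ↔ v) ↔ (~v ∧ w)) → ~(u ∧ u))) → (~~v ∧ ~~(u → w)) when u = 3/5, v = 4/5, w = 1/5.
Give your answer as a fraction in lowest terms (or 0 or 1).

w ↔ u = 1/5 ↔ 3/5 = 3/5
~u = ~3/5 = 2/5
u ∧ w = 3/5 ∧ 1/5 = 1/5
(u ∧ w) → v = 1/5 → 4/5 = 1
~u ∧ ((u ∧ w) → v) = 2/5 ∧ 1 = 2/5
(w ↔ u) → (~u ∧ ((u ∧ w) → v)) = 3/5 → 2/5 = 4/5
w ↔ v = 1/5 ↔ 4/5 = 2/5
~(w ↔ v) = ~2/5 = 3/5
~v = ~4/5 = 1/5
~v ∧ w = 1/5 ∧ 1/5 = 1/5
~(w ↔ v) ↔ (~v ∧ w) = 3/5 ↔ 1/5 = 3/5
u ∧ u = 3/5 ∧ 3/5 = 3/5
~(u ∧ u) = ~3/5 = 2/5
(~(w ↔ v) ↔ (~v ∧ w)) → ~(u ∧ u) = 3/5 → 2/5 = 4/5
((w ↔ u) → (~u ∧ ((u ∧ w) → v))) ∧ ((~(w ↔ v) ↔ (~v ∧ w)) → ~(u ∧ u)) = 4/5 ∧ 4/5 = 4/5
~v = ~4/5 = 1/5
~~v = ~1/5 = 4/5
u → w = 3/5 → 1/5 = 3/5
~(u → w) = ~3/5 = 2/5
~~(u → w) = ~2/5 = 3/5
~~v ∧ ~~(u → w) = 4/5 ∧ 3/5 = 3/5
(((w ↔ u) → (~u ∧ ((u ∧ w) → v))) ∧ ((~(w ↔ v) ↔ (~v ∧ w)) → ~(u ∧ u))) → (~~v ∧ ~~(u → w)) = 4/5 → 3/5 = 4/5

4/5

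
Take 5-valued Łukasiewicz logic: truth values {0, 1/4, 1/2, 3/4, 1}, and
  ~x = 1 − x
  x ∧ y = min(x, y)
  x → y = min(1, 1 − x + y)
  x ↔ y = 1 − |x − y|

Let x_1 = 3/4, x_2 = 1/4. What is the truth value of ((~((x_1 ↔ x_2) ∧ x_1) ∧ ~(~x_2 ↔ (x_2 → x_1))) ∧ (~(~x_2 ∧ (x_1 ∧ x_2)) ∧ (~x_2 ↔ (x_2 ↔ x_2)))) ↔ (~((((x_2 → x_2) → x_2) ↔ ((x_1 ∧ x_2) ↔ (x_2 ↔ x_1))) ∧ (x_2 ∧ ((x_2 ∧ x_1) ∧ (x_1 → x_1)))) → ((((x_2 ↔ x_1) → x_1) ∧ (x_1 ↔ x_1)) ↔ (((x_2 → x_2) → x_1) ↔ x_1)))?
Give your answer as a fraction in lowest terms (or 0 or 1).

x_1 ↔ x_2 = 3/4 ↔ 1/4 = 1/2
(x_1 ↔ x_2) ∧ x_1 = 1/2 ∧ 3/4 = 1/2
~((x_1 ↔ x_2) ∧ x_1) = ~1/2 = 1/2
~x_2 = ~1/4 = 3/4
x_2 → x_1 = 1/4 → 3/4 = 1
~x_2 ↔ (x_2 → x_1) = 3/4 ↔ 1 = 3/4
~(~x_2 ↔ (x_2 → x_1)) = ~3/4 = 1/4
~((x_1 ↔ x_2) ∧ x_1) ∧ ~(~x_2 ↔ (x_2 → x_1)) = 1/2 ∧ 1/4 = 1/4
~x_2 = ~1/4 = 3/4
x_1 ∧ x_2 = 3/4 ∧ 1/4 = 1/4
~x_2 ∧ (x_1 ∧ x_2) = 3/4 ∧ 1/4 = 1/4
~(~x_2 ∧ (x_1 ∧ x_2)) = ~1/4 = 3/4
~x_2 = ~1/4 = 3/4
x_2 ↔ x_2 = 1/4 ↔ 1/4 = 1
~x_2 ↔ (x_2 ↔ x_2) = 3/4 ↔ 1 = 3/4
~(~x_2 ∧ (x_1 ∧ x_2)) ∧ (~x_2 ↔ (x_2 ↔ x_2)) = 3/4 ∧ 3/4 = 3/4
(~((x_1 ↔ x_2) ∧ x_1) ∧ ~(~x_2 ↔ (x_2 → x_1))) ∧ (~(~x_2 ∧ (x_1 ∧ x_2)) ∧ (~x_2 ↔ (x_2 ↔ x_2))) = 1/4 ∧ 3/4 = 1/4
x_2 → x_2 = 1/4 → 1/4 = 1
(x_2 → x_2) → x_2 = 1 → 1/4 = 1/4
x_1 ∧ x_2 = 3/4 ∧ 1/4 = 1/4
x_2 ↔ x_1 = 1/4 ↔ 3/4 = 1/2
(x_1 ∧ x_2) ↔ (x_2 ↔ x_1) = 1/4 ↔ 1/2 = 3/4
((x_2 → x_2) → x_2) ↔ ((x_1 ∧ x_2) ↔ (x_2 ↔ x_1)) = 1/4 ↔ 3/4 = 1/2
x_2 ∧ x_1 = 1/4 ∧ 3/4 = 1/4
x_1 → x_1 = 3/4 → 3/4 = 1
(x_2 ∧ x_1) ∧ (x_1 → x_1) = 1/4 ∧ 1 = 1/4
x_2 ∧ ((x_2 ∧ x_1) ∧ (x_1 → x_1)) = 1/4 ∧ 1/4 = 1/4
(((x_2 → x_2) → x_2) ↔ ((x_1 ∧ x_2) ↔ (x_2 ↔ x_1))) ∧ (x_2 ∧ ((x_2 ∧ x_1) ∧ (x_1 → x_1))) = 1/2 ∧ 1/4 = 1/4
~((((x_2 → x_2) → x_2) ↔ ((x_1 ∧ x_2) ↔ (x_2 ↔ x_1))) ∧ (x_2 ∧ ((x_2 ∧ x_1) ∧ (x_1 → x_1)))) = ~1/4 = 3/4
x_2 ↔ x_1 = 1/4 ↔ 3/4 = 1/2
(x_2 ↔ x_1) → x_1 = 1/2 → 3/4 = 1
x_1 ↔ x_1 = 3/4 ↔ 3/4 = 1
((x_2 ↔ x_1) → x_1) ∧ (x_1 ↔ x_1) = 1 ∧ 1 = 1
x_2 → x_2 = 1/4 → 1/4 = 1
(x_2 → x_2) → x_1 = 1 → 3/4 = 3/4
((x_2 → x_2) → x_1) ↔ x_1 = 3/4 ↔ 3/4 = 1
(((x_2 ↔ x_1) → x_1) ∧ (x_1 ↔ x_1)) ↔ (((x_2 → x_2) → x_1) ↔ x_1) = 1 ↔ 1 = 1
~((((x_2 → x_2) → x_2) ↔ ((x_1 ∧ x_2) ↔ (x_2 ↔ x_1))) ∧ (x_2 ∧ ((x_2 ∧ x_1) ∧ (x_1 → x_1)))) → ((((x_2 ↔ x_1) → x_1) ∧ (x_1 ↔ x_1)) ↔ (((x_2 → x_2) → x_1) ↔ x_1)) = 3/4 → 1 = 1
((~((x_1 ↔ x_2) ∧ x_1) ∧ ~(~x_2 ↔ (x_2 → x_1))) ∧ (~(~x_2 ∧ (x_1 ∧ x_2)) ∧ (~x_2 ↔ (x_2 ↔ x_2)))) ↔ (~((((x_2 → x_2) → x_2) ↔ ((x_1 ∧ x_2) ↔ (x_2 ↔ x_1))) ∧ (x_2 ∧ ((x_2 ∧ x_1) ∧ (x_1 → x_1)))) → ((((x_2 ↔ x_1) → x_1) ∧ (x_1 ↔ x_1)) ↔ (((x_2 → x_2) → x_1) ↔ x_1))) = 1/4 ↔ 1 = 1/4

1/4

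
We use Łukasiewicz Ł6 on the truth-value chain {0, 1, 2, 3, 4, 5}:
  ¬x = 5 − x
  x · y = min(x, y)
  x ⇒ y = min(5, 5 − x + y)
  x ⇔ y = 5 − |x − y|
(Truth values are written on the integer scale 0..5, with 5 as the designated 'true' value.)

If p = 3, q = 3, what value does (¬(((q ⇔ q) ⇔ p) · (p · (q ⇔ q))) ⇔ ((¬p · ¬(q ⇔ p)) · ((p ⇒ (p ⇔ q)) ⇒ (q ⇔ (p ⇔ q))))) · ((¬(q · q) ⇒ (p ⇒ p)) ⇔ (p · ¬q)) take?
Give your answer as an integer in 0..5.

q ⇔ q = 3 ⇔ 3 = 5
(q ⇔ q) ⇔ p = 5 ⇔ 3 = 3
q ⇔ q = 3 ⇔ 3 = 5
p · (q ⇔ q) = 3 · 5 = 3
((q ⇔ q) ⇔ p) · (p · (q ⇔ q)) = 3 · 3 = 3
¬(((q ⇔ q) ⇔ p) · (p · (q ⇔ q))) = ¬3 = 2
¬p = ¬3 = 2
q ⇔ p = 3 ⇔ 3 = 5
¬(q ⇔ p) = ¬5 = 0
¬p · ¬(q ⇔ p) = 2 · 0 = 0
p ⇔ q = 3 ⇔ 3 = 5
p ⇒ (p ⇔ q) = 3 ⇒ 5 = 5
p ⇔ q = 3 ⇔ 3 = 5
q ⇔ (p ⇔ q) = 3 ⇔ 5 = 3
(p ⇒ (p ⇔ q)) ⇒ (q ⇔ (p ⇔ q)) = 5 ⇒ 3 = 3
(¬p · ¬(q ⇔ p)) · ((p ⇒ (p ⇔ q)) ⇒ (q ⇔ (p ⇔ q))) = 0 · 3 = 0
¬(((q ⇔ q) ⇔ p) · (p · (q ⇔ q))) ⇔ ((¬p · ¬(q ⇔ p)) · ((p ⇒ (p ⇔ q)) ⇒ (q ⇔ (p ⇔ q)))) = 2 ⇔ 0 = 3
q · q = 3 · 3 = 3
¬(q · q) = ¬3 = 2
p ⇒ p = 3 ⇒ 3 = 5
¬(q · q) ⇒ (p ⇒ p) = 2 ⇒ 5 = 5
¬q = ¬3 = 2
p · ¬q = 3 · 2 = 2
(¬(q · q) ⇒ (p ⇒ p)) ⇔ (p · ¬q) = 5 ⇔ 2 = 2
(¬(((q ⇔ q) ⇔ p) · (p · (q ⇔ q))) ⇔ ((¬p · ¬(q ⇔ p)) · ((p ⇒ (p ⇔ q)) ⇒ (q ⇔ (p ⇔ q))))) · ((¬(q · q) ⇒ (p ⇒ p)) ⇔ (p · ¬q)) = 3 · 2 = 2

2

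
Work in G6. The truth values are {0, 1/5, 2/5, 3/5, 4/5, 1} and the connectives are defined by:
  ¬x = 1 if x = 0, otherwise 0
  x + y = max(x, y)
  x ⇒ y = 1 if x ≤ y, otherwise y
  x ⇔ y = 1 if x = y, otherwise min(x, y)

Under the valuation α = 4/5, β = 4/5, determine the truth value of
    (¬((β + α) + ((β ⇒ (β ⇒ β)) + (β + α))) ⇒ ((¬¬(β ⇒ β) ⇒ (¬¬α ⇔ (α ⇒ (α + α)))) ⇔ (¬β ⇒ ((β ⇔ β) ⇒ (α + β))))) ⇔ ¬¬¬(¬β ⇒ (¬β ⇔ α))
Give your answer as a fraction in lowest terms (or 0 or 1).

0

β + α = 4/5 + 4/5 = 4/5
β ⇒ β = 4/5 ⇒ 4/5 = 1
β ⇒ (β ⇒ β) = 4/5 ⇒ 1 = 1
β + α = 4/5 + 4/5 = 4/5
(β ⇒ (β ⇒ β)) + (β + α) = 1 + 4/5 = 1
(β + α) + ((β ⇒ (β ⇒ β)) + (β + α)) = 4/5 + 1 = 1
¬((β + α) + ((β ⇒ (β ⇒ β)) + (β + α))) = ¬1 = 0
β ⇒ β = 4/5 ⇒ 4/5 = 1
¬(β ⇒ β) = ¬1 = 0
¬¬(β ⇒ β) = ¬0 = 1
¬α = ¬4/5 = 0
¬¬α = ¬0 = 1
α + α = 4/5 + 4/5 = 4/5
α ⇒ (α + α) = 4/5 ⇒ 4/5 = 1
¬¬α ⇔ (α ⇒ (α + α)) = 1 ⇔ 1 = 1
¬¬(β ⇒ β) ⇒ (¬¬α ⇔ (α ⇒ (α + α))) = 1 ⇒ 1 = 1
¬β = ¬4/5 = 0
β ⇔ β = 4/5 ⇔ 4/5 = 1
α + β = 4/5 + 4/5 = 4/5
(β ⇔ β) ⇒ (α + β) = 1 ⇒ 4/5 = 4/5
¬β ⇒ ((β ⇔ β) ⇒ (α + β)) = 0 ⇒ 4/5 = 1
(¬¬(β ⇒ β) ⇒ (¬¬α ⇔ (α ⇒ (α + α)))) ⇔ (¬β ⇒ ((β ⇔ β) ⇒ (α + β))) = 1 ⇔ 1 = 1
¬((β + α) + ((β ⇒ (β ⇒ β)) + (β + α))) ⇒ ((¬¬(β ⇒ β) ⇒ (¬¬α ⇔ (α ⇒ (α + α)))) ⇔ (¬β ⇒ ((β ⇔ β) ⇒ (α + β)))) = 0 ⇒ 1 = 1
¬β = ¬4/5 = 0
¬β = ¬4/5 = 0
¬β ⇔ α = 0 ⇔ 4/5 = 0
¬β ⇒ (¬β ⇔ α) = 0 ⇒ 0 = 1
¬(¬β ⇒ (¬β ⇔ α)) = ¬1 = 0
¬¬(¬β ⇒ (¬β ⇔ α)) = ¬0 = 1
¬¬¬(¬β ⇒ (¬β ⇔ α)) = ¬1 = 0
(¬((β + α) + ((β ⇒ (β ⇒ β)) + (β + α))) ⇒ ((¬¬(β ⇒ β) ⇒ (¬¬α ⇔ (α ⇒ (α + α)))) ⇔ (¬β ⇒ ((β ⇔ β) ⇒ (α + β))))) ⇔ ¬¬¬(¬β ⇒ (¬β ⇔ α)) = 1 ⇔ 0 = 0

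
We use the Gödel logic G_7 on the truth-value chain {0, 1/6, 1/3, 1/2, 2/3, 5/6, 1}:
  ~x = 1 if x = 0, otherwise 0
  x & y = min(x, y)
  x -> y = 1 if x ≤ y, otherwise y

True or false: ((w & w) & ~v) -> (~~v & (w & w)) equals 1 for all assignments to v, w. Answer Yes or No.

Counterexample: take v = 0, w = 1/6.
w & w = 1/6 & 1/6 = 1/6
~v = ~0 = 1
(w & w) & ~v = 1/6 & 1 = 1/6
~v = ~0 = 1
~~v = ~1 = 0
w & w = 1/6 & 1/6 = 1/6
~~v & (w & w) = 0 & 1/6 = 0
((w & w) & ~v) -> (~~v & (w & w)) = 1/6 -> 0 = 0
This gives 0 ≠ 1.

No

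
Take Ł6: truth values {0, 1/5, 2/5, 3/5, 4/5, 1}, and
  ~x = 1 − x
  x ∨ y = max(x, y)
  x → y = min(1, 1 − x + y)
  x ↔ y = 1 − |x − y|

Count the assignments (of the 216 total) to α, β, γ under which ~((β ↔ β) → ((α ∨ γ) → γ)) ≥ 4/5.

value 1: 6 assignments (counts)
value 4/5: 12 assignments (counts)
value 3/5: 18 assignments
value 2/5: 24 assignments
value 1/5: 30 assignments
value 0: 126 assignments
So 18 of the 216 assignments meet the threshold.

18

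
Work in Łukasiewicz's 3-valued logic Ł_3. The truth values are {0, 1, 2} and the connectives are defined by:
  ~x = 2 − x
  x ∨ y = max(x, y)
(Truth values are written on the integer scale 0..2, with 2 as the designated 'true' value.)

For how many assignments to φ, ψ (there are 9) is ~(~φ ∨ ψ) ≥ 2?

φ = 0, ψ = 0 ↦ 0  <
φ = 0, ψ = 1 ↦ 0  <
φ = 0, ψ = 2 ↦ 0  <
φ = 1, ψ = 0 ↦ 1  <
φ = 1, ψ = 1 ↦ 1  <
φ = 1, ψ = 2 ↦ 0  <
φ = 2, ψ = 0 ↦ 2  ≥
φ = 2, ψ = 1 ↦ 1  <
φ = 2, ψ = 2 ↦ 0  <
So 1 of the 9 assignments meets the threshold.

1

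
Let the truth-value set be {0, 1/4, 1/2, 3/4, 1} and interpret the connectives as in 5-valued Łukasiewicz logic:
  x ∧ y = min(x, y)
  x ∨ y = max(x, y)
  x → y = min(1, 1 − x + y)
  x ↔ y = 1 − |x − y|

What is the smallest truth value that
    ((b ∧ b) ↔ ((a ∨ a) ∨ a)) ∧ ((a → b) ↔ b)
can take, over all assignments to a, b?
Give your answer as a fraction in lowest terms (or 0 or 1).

Take a = 0, b = 0:
b ∧ b = 0 ∧ 0 = 0
a ∨ a = 0 ∨ 0 = 0
(a ∨ a) ∨ a = 0 ∨ 0 = 0
(b ∧ b) ↔ ((a ∨ a) ∨ a) = 0 ↔ 0 = 1
a → b = 0 → 0 = 1
(a → b) ↔ b = 1 ↔ 0 = 0
((b ∧ b) ↔ ((a ∨ a) ∨ a)) ∧ ((a → b) ↔ b) = 1 ∧ 0 = 0
No assignment yields a value below 0, so this is the minimum.

0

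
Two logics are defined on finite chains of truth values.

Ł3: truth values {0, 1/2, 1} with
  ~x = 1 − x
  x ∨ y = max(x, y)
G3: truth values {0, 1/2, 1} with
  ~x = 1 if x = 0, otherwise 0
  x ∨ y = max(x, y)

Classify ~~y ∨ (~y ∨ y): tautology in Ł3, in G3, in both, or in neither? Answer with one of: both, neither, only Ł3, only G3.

only G3

In Ł3: at y = 1/2 the value is 1/2 — not a tautology.
In G3: every assignment gives 1 — tautology.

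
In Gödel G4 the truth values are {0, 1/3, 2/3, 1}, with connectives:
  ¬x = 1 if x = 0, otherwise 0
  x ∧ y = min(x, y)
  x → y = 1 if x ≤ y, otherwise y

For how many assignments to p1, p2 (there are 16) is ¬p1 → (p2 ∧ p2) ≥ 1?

p1 = 0, p2 = 0 ↦ 0  <
p1 = 0, p2 = 1/3 ↦ 1/3  <
p1 = 0, p2 = 2/3 ↦ 2/3  <
p1 = 0, p2 = 1 ↦ 1  ≥
p1 = 1/3, p2 = 0 ↦ 1  ≥
p1 = 1/3, p2 = 1/3 ↦ 1  ≥
p1 = 1/3, p2 = 2/3 ↦ 1  ≥
p1 = 1/3, p2 = 1 ↦ 1  ≥
p1 = 2/3, p2 = 0 ↦ 1  ≥
p1 = 2/3, p2 = 1/3 ↦ 1  ≥
p1 = 2/3, p2 = 2/3 ↦ 1  ≥
p1 = 2/3, p2 = 1 ↦ 1  ≥
p1 = 1, p2 = 0 ↦ 1  ≥
p1 = 1, p2 = 1/3 ↦ 1  ≥
p1 = 1, p2 = 2/3 ↦ 1  ≥
p1 = 1, p2 = 1 ↦ 1  ≥
So 13 of the 16 assignments meet the threshold.

13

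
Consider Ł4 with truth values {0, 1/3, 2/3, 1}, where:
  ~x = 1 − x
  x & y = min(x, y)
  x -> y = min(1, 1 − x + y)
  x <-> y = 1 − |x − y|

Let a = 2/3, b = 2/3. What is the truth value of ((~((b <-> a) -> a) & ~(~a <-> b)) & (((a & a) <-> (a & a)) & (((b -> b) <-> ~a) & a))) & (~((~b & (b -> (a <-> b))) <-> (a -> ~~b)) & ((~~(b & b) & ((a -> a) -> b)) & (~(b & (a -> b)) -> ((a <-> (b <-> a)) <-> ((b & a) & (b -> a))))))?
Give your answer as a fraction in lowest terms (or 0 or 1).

b <-> a = 2/3 <-> 2/3 = 1
(b <-> a) -> a = 1 -> 2/3 = 2/3
~((b <-> a) -> a) = ~2/3 = 1/3
~a = ~2/3 = 1/3
~a <-> b = 1/3 <-> 2/3 = 2/3
~(~a <-> b) = ~2/3 = 1/3
~((b <-> a) -> a) & ~(~a <-> b) = 1/3 & 1/3 = 1/3
a & a = 2/3 & 2/3 = 2/3
a & a = 2/3 & 2/3 = 2/3
(a & a) <-> (a & a) = 2/3 <-> 2/3 = 1
b -> b = 2/3 -> 2/3 = 1
~a = ~2/3 = 1/3
(b -> b) <-> ~a = 1 <-> 1/3 = 1/3
((b -> b) <-> ~a) & a = 1/3 & 2/3 = 1/3
((a & a) <-> (a & a)) & (((b -> b) <-> ~a) & a) = 1 & 1/3 = 1/3
(~((b <-> a) -> a) & ~(~a <-> b)) & (((a & a) <-> (a & a)) & (((b -> b) <-> ~a) & a)) = 1/3 & 1/3 = 1/3
~b = ~2/3 = 1/3
a <-> b = 2/3 <-> 2/3 = 1
b -> (a <-> b) = 2/3 -> 1 = 1
~b & (b -> (a <-> b)) = 1/3 & 1 = 1/3
~b = ~2/3 = 1/3
~~b = ~1/3 = 2/3
a -> ~~b = 2/3 -> 2/3 = 1
(~b & (b -> (a <-> b))) <-> (a -> ~~b) = 1/3 <-> 1 = 1/3
~((~b & (b -> (a <-> b))) <-> (a -> ~~b)) = ~1/3 = 2/3
b & b = 2/3 & 2/3 = 2/3
~(b & b) = ~2/3 = 1/3
~~(b & b) = ~1/3 = 2/3
a -> a = 2/3 -> 2/3 = 1
(a -> a) -> b = 1 -> 2/3 = 2/3
~~(b & b) & ((a -> a) -> b) = 2/3 & 2/3 = 2/3
a -> b = 2/3 -> 2/3 = 1
b & (a -> b) = 2/3 & 1 = 2/3
~(b & (a -> b)) = ~2/3 = 1/3
b <-> a = 2/3 <-> 2/3 = 1
a <-> (b <-> a) = 2/3 <-> 1 = 2/3
b & a = 2/3 & 2/3 = 2/3
b -> a = 2/3 -> 2/3 = 1
(b & a) & (b -> a) = 2/3 & 1 = 2/3
(a <-> (b <-> a)) <-> ((b & a) & (b -> a)) = 2/3 <-> 2/3 = 1
~(b & (a -> b)) -> ((a <-> (b <-> a)) <-> ((b & a) & (b -> a))) = 1/3 -> 1 = 1
(~~(b & b) & ((a -> a) -> b)) & (~(b & (a -> b)) -> ((a <-> (b <-> a)) <-> ((b & a) & (b -> a)))) = 2/3 & 1 = 2/3
~((~b & (b -> (a <-> b))) <-> (a -> ~~b)) & ((~~(b & b) & ((a -> a) -> b)) & (~(b & (a -> b)) -> ((a <-> (b <-> a)) <-> ((b & a) & (b -> a))))) = 2/3 & 2/3 = 2/3
((~((b <-> a) -> a) & ~(~a <-> b)) & (((a & a) <-> (a & a)) & (((b -> b) <-> ~a) & a))) & (~((~b & (b -> (a <-> b))) <-> (a -> ~~b)) & ((~~(b & b) & ((a -> a) -> b)) & (~(b & (a -> b)) -> ((a <-> (b <-> a)) <-> ((b & a) & (b -> a)))))) = 1/3 & 2/3 = 1/3

1/3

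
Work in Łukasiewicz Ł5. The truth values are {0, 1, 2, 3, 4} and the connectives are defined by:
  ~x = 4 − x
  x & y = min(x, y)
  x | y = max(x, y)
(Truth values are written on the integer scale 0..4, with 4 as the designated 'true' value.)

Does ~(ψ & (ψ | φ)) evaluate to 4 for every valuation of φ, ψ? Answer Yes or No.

No

Counterexample: take φ = 0, ψ = 1.
ψ | φ = 1 | 0 = 1
ψ & (ψ | φ) = 1 & 1 = 1
~(ψ & (ψ | φ)) = ~1 = 3
This gives 3 ≠ 4.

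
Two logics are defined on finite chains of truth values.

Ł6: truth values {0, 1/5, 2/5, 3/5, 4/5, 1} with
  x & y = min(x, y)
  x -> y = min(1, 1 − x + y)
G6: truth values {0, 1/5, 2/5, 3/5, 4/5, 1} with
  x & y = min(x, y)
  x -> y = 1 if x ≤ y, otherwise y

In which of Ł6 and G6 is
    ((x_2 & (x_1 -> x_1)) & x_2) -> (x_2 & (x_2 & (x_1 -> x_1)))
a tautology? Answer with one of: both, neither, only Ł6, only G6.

In Ł6: every assignment gives 1 — tautology.
In G6: every assignment gives 1 — tautology.

both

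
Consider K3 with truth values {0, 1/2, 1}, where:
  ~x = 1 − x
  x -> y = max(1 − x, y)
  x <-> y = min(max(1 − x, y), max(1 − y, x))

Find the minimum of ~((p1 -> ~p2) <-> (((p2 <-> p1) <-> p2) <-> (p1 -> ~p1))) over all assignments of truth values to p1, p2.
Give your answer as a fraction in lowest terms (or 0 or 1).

0

Take p1 = 1, p2 = 1:
~p2 = ~1 = 0
p1 -> ~p2 = 1 -> 0 = 0
p2 <-> p1 = 1 <-> 1 = 1
(p2 <-> p1) <-> p2 = 1 <-> 1 = 1
~p1 = ~1 = 0
p1 -> ~p1 = 1 -> 0 = 0
((p2 <-> p1) <-> p2) <-> (p1 -> ~p1) = 1 <-> 0 = 0
(p1 -> ~p2) <-> (((p2 <-> p1) <-> p2) <-> (p1 -> ~p1)) = 0 <-> 0 = 1
~((p1 -> ~p2) <-> (((p2 <-> p1) <-> p2) <-> (p1 -> ~p1))) = ~1 = 0
No assignment yields a value below 0, so this is the minimum.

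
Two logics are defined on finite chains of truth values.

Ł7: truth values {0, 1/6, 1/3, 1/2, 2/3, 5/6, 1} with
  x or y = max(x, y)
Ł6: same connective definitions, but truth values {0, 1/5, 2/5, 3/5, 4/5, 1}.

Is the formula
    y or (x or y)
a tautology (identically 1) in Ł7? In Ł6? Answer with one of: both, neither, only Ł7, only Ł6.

In Ł7: at x = 0, y = 0 the value is 0 — not a tautology.
In Ł6: at x = 0, y = 0 the value is 0 — not a tautology.

neither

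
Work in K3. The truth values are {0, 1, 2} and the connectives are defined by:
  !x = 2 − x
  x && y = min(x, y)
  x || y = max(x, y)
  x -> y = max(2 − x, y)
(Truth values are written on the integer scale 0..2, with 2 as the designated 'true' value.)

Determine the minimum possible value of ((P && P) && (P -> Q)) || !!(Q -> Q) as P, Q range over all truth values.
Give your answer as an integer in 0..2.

1

Take P = 0, Q = 1:
P && P = 0 && 0 = 0
P -> Q = 0 -> 1 = 2
(P && P) && (P -> Q) = 0 && 2 = 0
Q -> Q = 1 -> 1 = 1
!(Q -> Q) = !1 = 1
!!(Q -> Q) = !1 = 1
((P && P) && (P -> Q)) || !!(Q -> Q) = 0 || 1 = 1
No assignment yields a value below 1, so this is the minimum.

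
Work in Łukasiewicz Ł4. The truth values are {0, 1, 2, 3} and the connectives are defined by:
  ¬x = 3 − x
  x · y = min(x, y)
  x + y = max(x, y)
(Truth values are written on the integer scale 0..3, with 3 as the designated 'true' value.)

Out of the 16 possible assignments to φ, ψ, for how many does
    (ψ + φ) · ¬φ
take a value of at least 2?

4

φ = 0, ψ = 0 ↦ 0  <
φ = 0, ψ = 1 ↦ 1  <
φ = 0, ψ = 2 ↦ 2  ≥
φ = 0, ψ = 3 ↦ 3  ≥
φ = 1, ψ = 0 ↦ 1  <
φ = 1, ψ = 1 ↦ 1  <
φ = 1, ψ = 2 ↦ 2  ≥
φ = 1, ψ = 3 ↦ 2  ≥
φ = 2, ψ = 0 ↦ 1  <
φ = 2, ψ = 1 ↦ 1  <
φ = 2, ψ = 2 ↦ 1  <
φ = 2, ψ = 3 ↦ 1  <
φ = 3, ψ = 0 ↦ 0  <
φ = 3, ψ = 1 ↦ 0  <
φ = 3, ψ = 2 ↦ 0  <
φ = 3, ψ = 3 ↦ 0  <
So 4 of the 16 assignments meet the threshold.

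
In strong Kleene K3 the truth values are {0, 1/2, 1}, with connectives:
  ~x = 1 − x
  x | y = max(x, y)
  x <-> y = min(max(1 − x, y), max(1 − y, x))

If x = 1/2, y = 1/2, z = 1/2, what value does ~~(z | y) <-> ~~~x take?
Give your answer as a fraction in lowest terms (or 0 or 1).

z | y = 1/2 | 1/2 = 1/2
~(z | y) = ~1/2 = 1/2
~~(z | y) = ~1/2 = 1/2
~x = ~1/2 = 1/2
~~x = ~1/2 = 1/2
~~~x = ~1/2 = 1/2
~~(z | y) <-> ~~~x = 1/2 <-> 1/2 = 1/2

1/2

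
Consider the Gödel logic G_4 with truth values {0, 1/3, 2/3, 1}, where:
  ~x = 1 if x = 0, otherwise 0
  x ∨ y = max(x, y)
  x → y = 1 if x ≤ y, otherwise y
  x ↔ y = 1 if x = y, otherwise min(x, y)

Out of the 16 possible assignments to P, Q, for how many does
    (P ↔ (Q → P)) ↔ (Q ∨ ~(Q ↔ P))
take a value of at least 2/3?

P = 0, Q = 0 ↦ 1  ≥
P = 0, Q = 1/3 ↦ 1  ≥
P = 0, Q = 2/3 ↦ 1  ≥
P = 0, Q = 1 ↦ 1  ≥
P = 1/3, Q = 0 ↦ 1/3  <
P = 1/3, Q = 1/3 ↦ 1  ≥
P = 1/3, Q = 2/3 ↦ 2/3  ≥
P = 1/3, Q = 1 ↦ 1  ≥
P = 2/3, Q = 0 ↦ 2/3  ≥
P = 2/3, Q = 1/3 ↦ 1/3  <
P = 2/3, Q = 2/3 ↦ 1  ≥
P = 2/3, Q = 1 ↦ 1  ≥
P = 1, Q = 0 ↦ 1  ≥
P = 1, Q = 1/3 ↦ 1/3  <
P = 1, Q = 2/3 ↦ 2/3  ≥
P = 1, Q = 1 ↦ 1  ≥
So 13 of the 16 assignments meet the threshold.

13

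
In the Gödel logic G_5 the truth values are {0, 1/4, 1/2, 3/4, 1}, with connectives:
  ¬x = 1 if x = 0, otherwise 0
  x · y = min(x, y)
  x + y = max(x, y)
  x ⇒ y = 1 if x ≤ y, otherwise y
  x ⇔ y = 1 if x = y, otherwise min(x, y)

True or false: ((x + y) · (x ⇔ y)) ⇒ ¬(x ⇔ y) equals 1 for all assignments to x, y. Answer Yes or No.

No

Counterexample: take x = 1/4, y = 1/4.
x + y = 1/4 + 1/4 = 1/4
x ⇔ y = 1/4 ⇔ 1/4 = 1
(x + y) · (x ⇔ y) = 1/4 · 1 = 1/4
¬(x ⇔ y) = ¬1 = 0
((x + y) · (x ⇔ y)) ⇒ ¬(x ⇔ y) = 1/4 ⇒ 0 = 0
This gives 0 ≠ 1.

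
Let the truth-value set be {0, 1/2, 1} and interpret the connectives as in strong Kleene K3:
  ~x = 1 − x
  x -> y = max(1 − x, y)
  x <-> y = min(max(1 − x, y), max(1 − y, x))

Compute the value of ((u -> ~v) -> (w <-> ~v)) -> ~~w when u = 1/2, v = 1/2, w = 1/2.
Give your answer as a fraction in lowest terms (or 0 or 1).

~v = ~1/2 = 1/2
u -> ~v = 1/2 -> 1/2 = 1/2
~v = ~1/2 = 1/2
w <-> ~v = 1/2 <-> 1/2 = 1/2
(u -> ~v) -> (w <-> ~v) = 1/2 -> 1/2 = 1/2
~w = ~1/2 = 1/2
~~w = ~1/2 = 1/2
((u -> ~v) -> (w <-> ~v)) -> ~~w = 1/2 -> 1/2 = 1/2

1/2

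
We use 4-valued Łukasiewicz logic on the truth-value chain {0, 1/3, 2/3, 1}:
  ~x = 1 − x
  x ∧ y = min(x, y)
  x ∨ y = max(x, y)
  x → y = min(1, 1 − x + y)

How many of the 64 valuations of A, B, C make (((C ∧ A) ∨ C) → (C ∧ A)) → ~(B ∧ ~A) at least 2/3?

57

value 1: 41 assignments (counts)
value 2/3: 16 assignments (counts)
value 1/3: 6 assignments
value 0: 1 assignment
So 57 of the 64 assignments meet the threshold.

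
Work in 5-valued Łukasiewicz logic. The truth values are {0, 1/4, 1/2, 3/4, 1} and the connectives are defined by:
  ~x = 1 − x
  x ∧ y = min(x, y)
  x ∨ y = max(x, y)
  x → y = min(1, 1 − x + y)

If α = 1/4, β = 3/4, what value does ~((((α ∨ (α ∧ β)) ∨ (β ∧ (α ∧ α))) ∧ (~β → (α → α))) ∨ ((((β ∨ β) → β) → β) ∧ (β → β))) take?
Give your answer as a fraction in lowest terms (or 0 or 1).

1/4

α ∧ β = 1/4 ∧ 3/4 = 1/4
α ∨ (α ∧ β) = 1/4 ∨ 1/4 = 1/4
α ∧ α = 1/4 ∧ 1/4 = 1/4
β ∧ (α ∧ α) = 3/4 ∧ 1/4 = 1/4
(α ∨ (α ∧ β)) ∨ (β ∧ (α ∧ α)) = 1/4 ∨ 1/4 = 1/4
~β = ~3/4 = 1/4
α → α = 1/4 → 1/4 = 1
~β → (α → α) = 1/4 → 1 = 1
((α ∨ (α ∧ β)) ∨ (β ∧ (α ∧ α))) ∧ (~β → (α → α)) = 1/4 ∧ 1 = 1/4
β ∨ β = 3/4 ∨ 3/4 = 3/4
(β ∨ β) → β = 3/4 → 3/4 = 1
((β ∨ β) → β) → β = 1 → 3/4 = 3/4
β → β = 3/4 → 3/4 = 1
(((β ∨ β) → β) → β) ∧ (β → β) = 3/4 ∧ 1 = 3/4
(((α ∨ (α ∧ β)) ∨ (β ∧ (α ∧ α))) ∧ (~β → (α → α))) ∨ ((((β ∨ β) → β) → β) ∧ (β → β)) = 1/4 ∨ 3/4 = 3/4
~((((α ∨ (α ∧ β)) ∨ (β ∧ (α ∧ α))) ∧ (~β → (α → α))) ∨ ((((β ∨ β) → β) → β) ∧ (β → β))) = ~3/4 = 1/4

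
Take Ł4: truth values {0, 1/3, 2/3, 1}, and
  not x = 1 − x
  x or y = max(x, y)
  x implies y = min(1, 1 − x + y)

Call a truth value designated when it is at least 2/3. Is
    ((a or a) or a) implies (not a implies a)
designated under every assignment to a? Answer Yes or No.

Yes

a = 0 ↦ 1
a = 1/3 ↦ 1
a = 2/3 ↦ 1
a = 1 ↦ 1
Every assignment gives a value ≥ 2/3.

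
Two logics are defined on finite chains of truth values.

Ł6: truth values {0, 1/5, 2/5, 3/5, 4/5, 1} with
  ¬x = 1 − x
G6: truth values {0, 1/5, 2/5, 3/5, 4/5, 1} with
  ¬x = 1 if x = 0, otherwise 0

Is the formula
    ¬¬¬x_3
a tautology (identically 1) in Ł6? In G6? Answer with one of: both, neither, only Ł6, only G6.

neither

In Ł6: at x_3 = 1/5 the value is 4/5 — not a tautology.
In G6: at x_3 = 1/5 the value is 0 — not a tautology.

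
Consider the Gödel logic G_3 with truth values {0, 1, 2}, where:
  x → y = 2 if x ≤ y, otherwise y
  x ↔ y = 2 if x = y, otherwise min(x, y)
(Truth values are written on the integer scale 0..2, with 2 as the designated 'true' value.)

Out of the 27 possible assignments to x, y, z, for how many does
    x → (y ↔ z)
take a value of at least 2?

17

value 2: 17 assignments (counts)
value 1: 2 assignments
value 0: 8 assignments
So 17 of the 27 assignments meet the threshold.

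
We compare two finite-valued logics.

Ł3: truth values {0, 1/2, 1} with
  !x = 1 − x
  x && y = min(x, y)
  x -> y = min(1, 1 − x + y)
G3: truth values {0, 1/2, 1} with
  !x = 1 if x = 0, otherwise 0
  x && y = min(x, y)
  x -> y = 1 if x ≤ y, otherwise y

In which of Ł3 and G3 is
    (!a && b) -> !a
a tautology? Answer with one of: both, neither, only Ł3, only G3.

both

In Ł3: every assignment gives 1 — tautology.
In G3: every assignment gives 1 — tautology.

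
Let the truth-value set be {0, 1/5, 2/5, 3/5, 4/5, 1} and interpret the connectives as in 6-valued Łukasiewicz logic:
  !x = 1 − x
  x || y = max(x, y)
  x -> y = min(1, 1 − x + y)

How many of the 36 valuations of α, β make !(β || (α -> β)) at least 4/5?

value 1: 1 assignment (counts)
value 4/5: 2 assignments (counts)
value 3/5: 3 assignments
value 2/5: 4 assignments
value 1/5: 5 assignments
value 0: 21 assignments
So 3 of the 36 assignments meet the threshold.

3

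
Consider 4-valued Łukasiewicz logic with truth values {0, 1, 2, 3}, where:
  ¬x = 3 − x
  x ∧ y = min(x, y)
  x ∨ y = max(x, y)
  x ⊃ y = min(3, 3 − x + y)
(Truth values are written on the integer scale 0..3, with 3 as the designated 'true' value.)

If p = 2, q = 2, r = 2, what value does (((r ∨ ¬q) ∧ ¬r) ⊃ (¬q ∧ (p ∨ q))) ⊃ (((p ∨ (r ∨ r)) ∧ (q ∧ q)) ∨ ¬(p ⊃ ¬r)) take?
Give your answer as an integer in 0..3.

2

¬q = ¬2 = 1
r ∨ ¬q = 2 ∨ 1 = 2
¬r = ¬2 = 1
(r ∨ ¬q) ∧ ¬r = 2 ∧ 1 = 1
¬q = ¬2 = 1
p ∨ q = 2 ∨ 2 = 2
¬q ∧ (p ∨ q) = 1 ∧ 2 = 1
((r ∨ ¬q) ∧ ¬r) ⊃ (¬q ∧ (p ∨ q)) = 1 ⊃ 1 = 3
r ∨ r = 2 ∨ 2 = 2
p ∨ (r ∨ r) = 2 ∨ 2 = 2
q ∧ q = 2 ∧ 2 = 2
(p ∨ (r ∨ r)) ∧ (q ∧ q) = 2 ∧ 2 = 2
¬r = ¬2 = 1
p ⊃ ¬r = 2 ⊃ 1 = 2
¬(p ⊃ ¬r) = ¬2 = 1
((p ∨ (r ∨ r)) ∧ (q ∧ q)) ∨ ¬(p ⊃ ¬r) = 2 ∨ 1 = 2
(((r ∨ ¬q) ∧ ¬r) ⊃ (¬q ∧ (p ∨ q))) ⊃ (((p ∨ (r ∨ r)) ∧ (q ∧ q)) ∨ ¬(p ⊃ ¬r)) = 3 ⊃ 2 = 2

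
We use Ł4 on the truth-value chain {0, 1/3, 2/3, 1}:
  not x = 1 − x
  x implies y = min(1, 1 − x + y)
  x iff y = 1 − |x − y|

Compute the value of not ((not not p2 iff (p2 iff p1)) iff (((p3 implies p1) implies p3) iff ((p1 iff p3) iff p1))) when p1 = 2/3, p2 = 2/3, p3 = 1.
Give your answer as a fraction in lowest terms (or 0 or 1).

not p2 = not 2/3 = 1/3
not not p2 = not 1/3 = 2/3
p2 iff p1 = 2/3 iff 2/3 = 1
not not p2 iff (p2 iff p1) = 2/3 iff 1 = 2/3
p3 implies p1 = 1 implies 2/3 = 2/3
(p3 implies p1) implies p3 = 2/3 implies 1 = 1
p1 iff p3 = 2/3 iff 1 = 2/3
(p1 iff p3) iff p1 = 2/3 iff 2/3 = 1
((p3 implies p1) implies p3) iff ((p1 iff p3) iff p1) = 1 iff 1 = 1
(not not p2 iff (p2 iff p1)) iff (((p3 implies p1) implies p3) iff ((p1 iff p3) iff p1)) = 2/3 iff 1 = 2/3
not ((not not p2 iff (p2 iff p1)) iff (((p3 implies p1) implies p3) iff ((p1 iff p3) iff p1))) = not 2/3 = 1/3

1/3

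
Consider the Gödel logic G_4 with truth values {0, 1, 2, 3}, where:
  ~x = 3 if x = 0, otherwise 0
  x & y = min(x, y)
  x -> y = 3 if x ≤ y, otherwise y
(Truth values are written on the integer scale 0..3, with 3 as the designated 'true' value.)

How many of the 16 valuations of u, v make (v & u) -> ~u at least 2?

u = 0, v = 0 ↦ 3  ≥
u = 0, v = 1 ↦ 3  ≥
u = 0, v = 2 ↦ 3  ≥
u = 0, v = 3 ↦ 3  ≥
u = 1, v = 0 ↦ 3  ≥
u = 1, v = 1 ↦ 0  <
u = 1, v = 2 ↦ 0  <
u = 1, v = 3 ↦ 0  <
u = 2, v = 0 ↦ 3  ≥
u = 2, v = 1 ↦ 0  <
u = 2, v = 2 ↦ 0  <
u = 2, v = 3 ↦ 0  <
u = 3, v = 0 ↦ 3  ≥
u = 3, v = 1 ↦ 0  <
u = 3, v = 2 ↦ 0  <
u = 3, v = 3 ↦ 0  <
So 7 of the 16 assignments meet the threshold.

7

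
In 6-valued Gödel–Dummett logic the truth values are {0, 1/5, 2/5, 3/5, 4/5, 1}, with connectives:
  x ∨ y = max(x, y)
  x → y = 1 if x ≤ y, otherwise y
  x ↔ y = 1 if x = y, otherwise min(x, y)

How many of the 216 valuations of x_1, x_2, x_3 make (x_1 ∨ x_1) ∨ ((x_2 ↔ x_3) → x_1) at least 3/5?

160

value 1: 146 assignments (counts)
value 4/5: 6 assignments (counts)
value 3/5: 8 assignments (counts)
value 2/5: 12 assignments
value 1/5: 18 assignments
value 0: 26 assignments
So 160 of the 216 assignments meet the threshold.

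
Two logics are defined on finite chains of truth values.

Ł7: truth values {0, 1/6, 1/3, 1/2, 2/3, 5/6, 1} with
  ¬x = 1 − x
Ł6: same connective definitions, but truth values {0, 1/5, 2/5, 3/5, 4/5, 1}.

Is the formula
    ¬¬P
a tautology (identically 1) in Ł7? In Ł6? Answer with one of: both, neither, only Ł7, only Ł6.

neither

In Ł7: at P = 0 the value is 0 — not a tautology.
In Ł6: at P = 0 the value is 0 — not a tautology.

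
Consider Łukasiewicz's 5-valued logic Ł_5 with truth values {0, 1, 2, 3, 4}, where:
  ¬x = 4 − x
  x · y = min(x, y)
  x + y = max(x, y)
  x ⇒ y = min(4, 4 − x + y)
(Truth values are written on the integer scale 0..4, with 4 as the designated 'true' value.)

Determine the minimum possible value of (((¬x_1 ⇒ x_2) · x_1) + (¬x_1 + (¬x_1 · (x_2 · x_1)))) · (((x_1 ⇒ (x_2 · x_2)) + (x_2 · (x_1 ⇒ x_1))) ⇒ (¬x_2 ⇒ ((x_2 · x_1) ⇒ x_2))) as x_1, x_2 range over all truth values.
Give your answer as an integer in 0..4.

2

Take x_1 = 2, x_2 = 0:
¬x_1 = ¬2 = 2
¬x_1 ⇒ x_2 = 2 ⇒ 0 = 2
(¬x_1 ⇒ x_2) · x_1 = 2 · 2 = 2
¬x_1 = ¬2 = 2
¬x_1 = ¬2 = 2
x_2 · x_1 = 0 · 2 = 0
¬x_1 · (x_2 · x_1) = 2 · 0 = 0
¬x_1 + (¬x_1 · (x_2 · x_1)) = 2 + 0 = 2
((¬x_1 ⇒ x_2) · x_1) + (¬x_1 + (¬x_1 · (x_2 · x_1))) = 2 + 2 = 2
x_2 · x_2 = 0 · 0 = 0
x_1 ⇒ (x_2 · x_2) = 2 ⇒ 0 = 2
x_1 ⇒ x_1 = 2 ⇒ 2 = 4
x_2 · (x_1 ⇒ x_1) = 0 · 4 = 0
(x_1 ⇒ (x_2 · x_2)) + (x_2 · (x_1 ⇒ x_1)) = 2 + 0 = 2
¬x_2 = ¬0 = 4
x_2 · x_1 = 0 · 2 = 0
(x_2 · x_1) ⇒ x_2 = 0 ⇒ 0 = 4
¬x_2 ⇒ ((x_2 · x_1) ⇒ x_2) = 4 ⇒ 4 = 4
((x_1 ⇒ (x_2 · x_2)) + (x_2 · (x_1 ⇒ x_1))) ⇒ (¬x_2 ⇒ ((x_2 · x_1) ⇒ x_2)) = 2 ⇒ 4 = 4
(((¬x_1 ⇒ x_2) · x_1) + (¬x_1 + (¬x_1 · (x_2 · x_1)))) · (((x_1 ⇒ (x_2 · x_2)) + (x_2 · (x_1 ⇒ x_1))) ⇒ (¬x_2 ⇒ ((x_2 · x_1) ⇒ x_2))) = 2 · 4 = 2
No assignment yields a value below 2, so this is the minimum.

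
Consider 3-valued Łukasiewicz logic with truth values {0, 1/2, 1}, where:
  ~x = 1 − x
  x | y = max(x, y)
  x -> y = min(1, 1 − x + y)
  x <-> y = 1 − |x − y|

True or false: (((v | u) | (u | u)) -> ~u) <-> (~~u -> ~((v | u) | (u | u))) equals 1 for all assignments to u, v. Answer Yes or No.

Yes

u = 0, v = 0 ↦ 1
u = 0, v = 1/2 ↦ 1
u = 0, v = 1 ↦ 1
u = 1/2, v = 0 ↦ 1
u = 1/2, v = 1/2 ↦ 1
u = 1/2, v = 1 ↦ 1
u = 1, v = 0 ↦ 1
u = 1, v = 1/2 ↦ 1
u = 1, v = 1 ↦ 1
Every assignment gives a value ≥ 1.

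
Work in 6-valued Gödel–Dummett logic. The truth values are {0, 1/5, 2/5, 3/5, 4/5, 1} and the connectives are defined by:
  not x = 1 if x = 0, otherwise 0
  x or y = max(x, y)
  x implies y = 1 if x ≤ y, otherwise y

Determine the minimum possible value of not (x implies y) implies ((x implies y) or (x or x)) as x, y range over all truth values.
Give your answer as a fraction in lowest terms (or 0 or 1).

1/5

Take x = 1/5, y = 0:
x implies y = 1/5 implies 0 = 0
not (x implies y) = not 0 = 1
x implies y = 1/5 implies 0 = 0
x or x = 1/5 or 1/5 = 1/5
(x implies y) or (x or x) = 0 or 1/5 = 1/5
not (x implies y) implies ((x implies y) or (x or x)) = 1 implies 1/5 = 1/5
No assignment yields a value below 1/5, so this is the minimum.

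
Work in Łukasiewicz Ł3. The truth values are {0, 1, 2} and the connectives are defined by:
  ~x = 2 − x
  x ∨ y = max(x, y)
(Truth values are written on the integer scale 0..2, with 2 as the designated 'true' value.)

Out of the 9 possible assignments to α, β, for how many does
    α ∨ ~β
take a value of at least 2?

α = 0, β = 0 ↦ 2  ≥
α = 0, β = 1 ↦ 1  <
α = 0, β = 2 ↦ 0  <
α = 1, β = 0 ↦ 2  ≥
α = 1, β = 1 ↦ 1  <
α = 1, β = 2 ↦ 1  <
α = 2, β = 0 ↦ 2  ≥
α = 2, β = 1 ↦ 2  ≥
α = 2, β = 2 ↦ 2  ≥
So 5 of the 9 assignments meet the threshold.

5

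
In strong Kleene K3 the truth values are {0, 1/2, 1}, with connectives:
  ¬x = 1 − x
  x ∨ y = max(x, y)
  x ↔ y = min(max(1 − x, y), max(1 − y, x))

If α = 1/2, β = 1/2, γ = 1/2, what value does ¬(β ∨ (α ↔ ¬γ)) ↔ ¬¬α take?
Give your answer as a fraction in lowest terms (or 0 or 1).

1/2

¬γ = ¬1/2 = 1/2
α ↔ ¬γ = 1/2 ↔ 1/2 = 1/2
β ∨ (α ↔ ¬γ) = 1/2 ∨ 1/2 = 1/2
¬(β ∨ (α ↔ ¬γ)) = ¬1/2 = 1/2
¬α = ¬1/2 = 1/2
¬¬α = ¬1/2 = 1/2
¬(β ∨ (α ↔ ¬γ)) ↔ ¬¬α = 1/2 ↔ 1/2 = 1/2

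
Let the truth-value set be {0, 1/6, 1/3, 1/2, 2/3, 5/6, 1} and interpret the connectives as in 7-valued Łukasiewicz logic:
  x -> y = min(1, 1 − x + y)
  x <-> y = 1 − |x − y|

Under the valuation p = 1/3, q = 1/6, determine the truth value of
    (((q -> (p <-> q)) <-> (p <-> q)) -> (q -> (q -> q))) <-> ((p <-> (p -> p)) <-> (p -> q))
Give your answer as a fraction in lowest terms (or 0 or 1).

1/2

p <-> q = 1/3 <-> 1/6 = 5/6
q -> (p <-> q) = 1/6 -> 5/6 = 1
p <-> q = 1/3 <-> 1/6 = 5/6
(q -> (p <-> q)) <-> (p <-> q) = 1 <-> 5/6 = 5/6
q -> q = 1/6 -> 1/6 = 1
q -> (q -> q) = 1/6 -> 1 = 1
((q -> (p <-> q)) <-> (p <-> q)) -> (q -> (q -> q)) = 5/6 -> 1 = 1
p -> p = 1/3 -> 1/3 = 1
p <-> (p -> p) = 1/3 <-> 1 = 1/3
p -> q = 1/3 -> 1/6 = 5/6
(p <-> (p -> p)) <-> (p -> q) = 1/3 <-> 5/6 = 1/2
(((q -> (p <-> q)) <-> (p <-> q)) -> (q -> (q -> q))) <-> ((p <-> (p -> p)) <-> (p -> q)) = 1 <-> 1/2 = 1/2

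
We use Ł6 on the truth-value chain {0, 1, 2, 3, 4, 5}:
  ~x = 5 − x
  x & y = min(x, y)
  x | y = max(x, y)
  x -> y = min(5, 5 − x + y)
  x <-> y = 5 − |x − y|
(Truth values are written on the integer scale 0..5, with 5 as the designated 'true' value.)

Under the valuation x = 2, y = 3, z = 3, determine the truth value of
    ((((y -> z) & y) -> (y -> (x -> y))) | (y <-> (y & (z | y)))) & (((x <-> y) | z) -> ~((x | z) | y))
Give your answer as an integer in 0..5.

y -> z = 3 -> 3 = 5
(y -> z) & y = 5 & 3 = 3
x -> y = 2 -> 3 = 5
y -> (x -> y) = 3 -> 5 = 5
((y -> z) & y) -> (y -> (x -> y)) = 3 -> 5 = 5
z | y = 3 | 3 = 3
y & (z | y) = 3 & 3 = 3
y <-> (y & (z | y)) = 3 <-> 3 = 5
(((y -> z) & y) -> (y -> (x -> y))) | (y <-> (y & (z | y))) = 5 | 5 = 5
x <-> y = 2 <-> 3 = 4
(x <-> y) | z = 4 | 3 = 4
x | z = 2 | 3 = 3
(x | z) | y = 3 | 3 = 3
~((x | z) | y) = ~3 = 2
((x <-> y) | z) -> ~((x | z) | y) = 4 -> 2 = 3
((((y -> z) & y) -> (y -> (x -> y))) | (y <-> (y & (z | y)))) & (((x <-> y) | z) -> ~((x | z) | y)) = 5 & 3 = 3

3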